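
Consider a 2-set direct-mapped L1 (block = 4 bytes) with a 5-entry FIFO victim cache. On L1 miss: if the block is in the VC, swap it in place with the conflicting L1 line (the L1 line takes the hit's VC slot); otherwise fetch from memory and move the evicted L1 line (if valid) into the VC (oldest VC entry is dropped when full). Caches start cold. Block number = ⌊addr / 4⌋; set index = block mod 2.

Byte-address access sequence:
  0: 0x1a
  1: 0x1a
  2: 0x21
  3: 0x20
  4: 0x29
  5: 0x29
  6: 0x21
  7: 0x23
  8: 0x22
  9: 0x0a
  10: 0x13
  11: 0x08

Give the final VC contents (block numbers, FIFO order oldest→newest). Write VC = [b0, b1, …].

VC = [6, 10, 8, 4]

  [0] addr=0x1a blk=6 s=0: MISS | VC []
  [1] addr=0x1a blk=6 s=0: L1-HIT | VC []
  [2] addr=0x21 blk=8 s=0: MISS | VC [6]
  [3] addr=0x20 blk=8 s=0: L1-HIT | VC [6]
  [4] addr=0x29 blk=10 s=0: MISS | VC [6, 8]
  [5] addr=0x29 blk=10 s=0: L1-HIT | VC [6, 8]
  [6] addr=0x21 blk=8 s=0: VC-HIT | VC [6, 10]
  [7] addr=0x23 blk=8 s=0: L1-HIT | VC [6, 10]
  [8] addr=0x22 blk=8 s=0: L1-HIT | VC [6, 10]
  [9] addr=0xa blk=2 s=0: MISS | VC [6, 10, 8]
  [10] addr=0x13 blk=4 s=0: MISS | VC [6, 10, 8, 2]
  [11] addr=0x8 blk=2 s=0: VC-HIT | VC [6, 10, 8, 4]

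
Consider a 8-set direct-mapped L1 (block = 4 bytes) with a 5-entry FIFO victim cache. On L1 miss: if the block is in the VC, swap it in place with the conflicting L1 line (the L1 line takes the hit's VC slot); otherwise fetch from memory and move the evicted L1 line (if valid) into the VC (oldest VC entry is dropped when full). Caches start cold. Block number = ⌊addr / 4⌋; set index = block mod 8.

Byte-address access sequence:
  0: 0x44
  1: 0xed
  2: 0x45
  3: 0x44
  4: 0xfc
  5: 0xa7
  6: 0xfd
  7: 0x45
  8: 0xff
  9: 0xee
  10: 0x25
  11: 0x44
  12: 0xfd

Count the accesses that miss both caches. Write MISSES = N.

MISSES = 5

0: 0x44 (blk 17, set 1) → MISS  vc=[]
1: 0xed (blk 59, set 3) → MISS  vc=[]
2: 0x45 (blk 17, set 1) → L1-HIT  vc=[]
3: 0x44 (blk 17, set 1) → L1-HIT  vc=[]
4: 0xfc (blk 63, set 7) → MISS  vc=[]
5: 0xa7 (blk 41, set 1) → MISS  vc=[17]
6: 0xfd (blk 63, set 7) → L1-HIT  vc=[17]
7: 0x45 (blk 17, set 1) → VC-HIT  vc=[41]
8: 0xff (blk 63, set 7) → L1-HIT  vc=[41]
9: 0xee (blk 59, set 3) → L1-HIT  vc=[41]
10: 0x25 (blk 9, set 1) → MISS  vc=[41, 17]
11: 0x44 (blk 17, set 1) → VC-HIT  vc=[41, 9]
12: 0xfd (blk 63, set 7) → L1-HIT  vc=[41, 9]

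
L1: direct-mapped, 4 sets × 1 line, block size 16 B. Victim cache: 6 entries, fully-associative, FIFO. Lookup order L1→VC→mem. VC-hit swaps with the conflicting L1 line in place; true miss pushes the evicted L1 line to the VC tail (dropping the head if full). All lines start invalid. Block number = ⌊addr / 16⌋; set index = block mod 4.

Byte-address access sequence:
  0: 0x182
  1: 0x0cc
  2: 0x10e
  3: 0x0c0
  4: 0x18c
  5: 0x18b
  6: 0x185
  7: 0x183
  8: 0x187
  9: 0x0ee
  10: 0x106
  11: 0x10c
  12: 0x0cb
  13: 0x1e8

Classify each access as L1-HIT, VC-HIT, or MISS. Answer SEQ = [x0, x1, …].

0: 0x182 (blk 24, set 0) → MISS  vc=[]
1: 0xcc (blk 12, set 0) → MISS  vc=[24]
2: 0x10e (blk 16, set 0) → MISS  vc=[24, 12]
3: 0xc0 (blk 12, set 0) → VC-HIT  vc=[24, 16]
4: 0x18c (blk 24, set 0) → VC-HIT  vc=[12, 16]
5: 0x18b (blk 24, set 0) → L1-HIT  vc=[12, 16]
6: 0x185 (blk 24, set 0) → L1-HIT  vc=[12, 16]
7: 0x183 (blk 24, set 0) → L1-HIT  vc=[12, 16]
8: 0x187 (blk 24, set 0) → L1-HIT  vc=[12, 16]
9: 0xee (blk 14, set 2) → MISS  vc=[12, 16]
10: 0x106 (blk 16, set 0) → VC-HIT  vc=[12, 24]
11: 0x10c (blk 16, set 0) → L1-HIT  vc=[12, 24]
12: 0xcb (blk 12, set 0) → VC-HIT  vc=[16, 24]
13: 0x1e8 (blk 30, set 2) → MISS  vc=[16, 24, 14]

SEQ = [MISS, MISS, MISS, VC-HIT, VC-HIT, L1-HIT, L1-HIT, L1-HIT, L1-HIT, MISS, VC-HIT, L1-HIT, VC-HIT, MISS]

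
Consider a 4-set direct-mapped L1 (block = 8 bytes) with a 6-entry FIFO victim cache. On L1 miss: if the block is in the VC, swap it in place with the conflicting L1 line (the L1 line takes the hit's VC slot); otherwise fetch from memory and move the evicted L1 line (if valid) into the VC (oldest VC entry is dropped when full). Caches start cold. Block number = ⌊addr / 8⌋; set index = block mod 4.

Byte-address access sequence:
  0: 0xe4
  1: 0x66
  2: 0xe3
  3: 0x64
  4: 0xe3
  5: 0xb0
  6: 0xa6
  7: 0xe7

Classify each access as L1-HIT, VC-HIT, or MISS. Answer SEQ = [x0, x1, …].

#0 0xe4→b28/s0 MISS; vc=[]
#1 0x66→b12/s0 MISS; vc=[28]
#2 0xe3→b28/s0 VC-HIT; vc=[12]
#3 0x64→b12/s0 VC-HIT; vc=[28]
#4 0xe3→b28/s0 VC-HIT; vc=[12]
#5 0xb0→b22/s2 MISS; vc=[12]
#6 0xa6→b20/s0 MISS; vc=[12,28]
#7 0xe7→b28/s0 VC-HIT; vc=[12,20]

SEQ = [MISS, MISS, VC-HIT, VC-HIT, VC-HIT, MISS, MISS, VC-HIT]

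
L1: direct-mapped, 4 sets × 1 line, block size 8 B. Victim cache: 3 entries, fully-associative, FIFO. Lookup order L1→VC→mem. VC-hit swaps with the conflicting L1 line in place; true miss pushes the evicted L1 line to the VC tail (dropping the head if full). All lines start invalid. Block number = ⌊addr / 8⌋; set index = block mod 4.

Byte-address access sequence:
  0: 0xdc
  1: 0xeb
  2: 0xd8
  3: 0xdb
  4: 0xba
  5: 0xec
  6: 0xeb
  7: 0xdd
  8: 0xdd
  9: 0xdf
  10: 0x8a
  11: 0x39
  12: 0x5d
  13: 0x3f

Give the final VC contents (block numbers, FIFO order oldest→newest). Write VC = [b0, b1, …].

#0 0xdc→b27/s3 MISS; vc=[]
#1 0xeb→b29/s1 MISS; vc=[]
#2 0xd8→b27/s3 L1-HIT; vc=[]
#3 0xdb→b27/s3 L1-HIT; vc=[]
#4 0xba→b23/s3 MISS; vc=[27]
#5 0xec→b29/s1 L1-HIT; vc=[27]
#6 0xeb→b29/s1 L1-HIT; vc=[27]
#7 0xdd→b27/s3 VC-HIT; vc=[23]
#8 0xdd→b27/s3 L1-HIT; vc=[23]
#9 0xdf→b27/s3 L1-HIT; vc=[23]
#10 0x8a→b17/s1 MISS; vc=[23,29]
#11 0x39→b7/s3 MISS; vc=[23,29,27]
#12 0x5d→b11/s3 MISS; vc=[29,27,7]
#13 0x3f→b7/s3 VC-HIT; vc=[29,27,11]

VC = [29, 27, 11]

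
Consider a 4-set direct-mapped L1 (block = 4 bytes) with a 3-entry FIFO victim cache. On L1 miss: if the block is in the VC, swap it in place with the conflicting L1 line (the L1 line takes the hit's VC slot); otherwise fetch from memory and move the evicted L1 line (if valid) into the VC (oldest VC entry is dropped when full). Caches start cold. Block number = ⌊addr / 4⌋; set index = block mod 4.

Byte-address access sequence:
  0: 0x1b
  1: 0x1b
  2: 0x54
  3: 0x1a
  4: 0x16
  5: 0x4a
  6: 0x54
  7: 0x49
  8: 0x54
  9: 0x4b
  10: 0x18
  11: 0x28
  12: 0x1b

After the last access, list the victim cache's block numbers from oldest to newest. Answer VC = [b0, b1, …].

#0 0x1b→b6/s2 MISS; vc=[]
#1 0x1b→b6/s2 L1-HIT; vc=[]
#2 0x54→b21/s1 MISS; vc=[]
#3 0x1a→b6/s2 L1-HIT; vc=[]
#4 0x16→b5/s1 MISS; vc=[21]
#5 0x4a→b18/s2 MISS; vc=[21,6]
#6 0x54→b21/s1 VC-HIT; vc=[5,6]
#7 0x49→b18/s2 L1-HIT; vc=[5,6]
#8 0x54→b21/s1 L1-HIT; vc=[5,6]
#9 0x4b→b18/s2 L1-HIT; vc=[5,6]
#10 0x18→b6/s2 VC-HIT; vc=[5,18]
#11 0x28→b10/s2 MISS; vc=[5,18,6]
#12 0x1b→b6/s2 VC-HIT; vc=[5,18,10]

VC = [5, 18, 10]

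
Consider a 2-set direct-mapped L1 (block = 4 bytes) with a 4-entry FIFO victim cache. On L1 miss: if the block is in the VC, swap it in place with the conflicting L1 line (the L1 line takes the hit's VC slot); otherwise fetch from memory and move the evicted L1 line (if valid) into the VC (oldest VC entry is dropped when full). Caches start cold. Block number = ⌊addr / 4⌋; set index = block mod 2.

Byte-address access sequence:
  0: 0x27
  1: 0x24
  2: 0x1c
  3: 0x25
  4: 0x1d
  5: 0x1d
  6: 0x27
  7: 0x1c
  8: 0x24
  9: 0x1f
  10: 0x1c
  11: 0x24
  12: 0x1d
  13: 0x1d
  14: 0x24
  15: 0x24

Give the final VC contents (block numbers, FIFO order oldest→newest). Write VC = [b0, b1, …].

0: 0x27 (blk 9, set 1) → MISS  vc=[]
1: 0x24 (blk 9, set 1) → L1-HIT  vc=[]
2: 0x1c (blk 7, set 1) → MISS  vc=[9]
3: 0x25 (blk 9, set 1) → VC-HIT  vc=[7]
4: 0x1d (blk 7, set 1) → VC-HIT  vc=[9]
5: 0x1d (blk 7, set 1) → L1-HIT  vc=[9]
6: 0x27 (blk 9, set 1) → VC-HIT  vc=[7]
7: 0x1c (blk 7, set 1) → VC-HIT  vc=[9]
8: 0x24 (blk 9, set 1) → VC-HIT  vc=[7]
9: 0x1f (blk 7, set 1) → VC-HIT  vc=[9]
10: 0x1c (blk 7, set 1) → L1-HIT  vc=[9]
11: 0x24 (blk 9, set 1) → VC-HIT  vc=[7]
12: 0x1d (blk 7, set 1) → VC-HIT  vc=[9]
13: 0x1d (blk 7, set 1) → L1-HIT  vc=[9]
14: 0x24 (blk 9, set 1) → VC-HIT  vc=[7]
15: 0x24 (blk 9, set 1) → L1-HIT  vc=[7]

VC = [7]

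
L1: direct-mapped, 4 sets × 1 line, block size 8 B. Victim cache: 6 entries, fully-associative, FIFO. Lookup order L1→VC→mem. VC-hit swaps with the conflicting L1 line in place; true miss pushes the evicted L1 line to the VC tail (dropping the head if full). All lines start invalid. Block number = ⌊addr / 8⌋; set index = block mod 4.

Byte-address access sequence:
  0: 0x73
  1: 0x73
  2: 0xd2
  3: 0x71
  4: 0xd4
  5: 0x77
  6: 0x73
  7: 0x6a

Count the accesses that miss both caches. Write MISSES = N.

MISSES = 3

0: 0x73 (blk 14, set 2) → MISS  vc=[]
1: 0x73 (blk 14, set 2) → L1-HIT  vc=[]
2: 0xd2 (blk 26, set 2) → MISS  vc=[14]
3: 0x71 (blk 14, set 2) → VC-HIT  vc=[26]
4: 0xd4 (blk 26, set 2) → VC-HIT  vc=[14]
5: 0x77 (blk 14, set 2) → VC-HIT  vc=[26]
6: 0x73 (blk 14, set 2) → L1-HIT  vc=[26]
7: 0x6a (blk 13, set 1) → MISS  vc=[26]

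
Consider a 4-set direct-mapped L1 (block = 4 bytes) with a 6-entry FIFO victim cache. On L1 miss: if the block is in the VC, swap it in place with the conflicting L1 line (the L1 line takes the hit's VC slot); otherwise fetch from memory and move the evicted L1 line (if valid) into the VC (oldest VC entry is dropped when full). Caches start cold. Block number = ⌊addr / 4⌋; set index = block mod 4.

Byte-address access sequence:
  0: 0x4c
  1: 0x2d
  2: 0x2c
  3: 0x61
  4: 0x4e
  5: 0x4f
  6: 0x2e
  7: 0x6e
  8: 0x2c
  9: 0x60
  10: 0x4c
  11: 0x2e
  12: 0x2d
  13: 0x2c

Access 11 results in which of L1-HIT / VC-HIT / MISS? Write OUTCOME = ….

  [0] addr=0x4c blk=19 s=3: MISS | VC []
  [1] addr=0x2d blk=11 s=3: MISS | VC [19]
  [2] addr=0x2c blk=11 s=3: L1-HIT | VC [19]
  [3] addr=0x61 blk=24 s=0: MISS | VC [19]
  [4] addr=0x4e blk=19 s=3: VC-HIT | VC [11]
  [5] addr=0x4f blk=19 s=3: L1-HIT | VC [11]
  [6] addr=0x2e blk=11 s=3: VC-HIT | VC [19]
  [7] addr=0x6e blk=27 s=3: MISS | VC [19, 11]
  [8] addr=0x2c blk=11 s=3: VC-HIT | VC [19, 27]
  [9] addr=0x60 blk=24 s=0: L1-HIT | VC [19, 27]
  [10] addr=0x4c blk=19 s=3: VC-HIT | VC [11, 27]
  [11] addr=0x2e blk=11 s=3: VC-HIT | VC [19, 27]
  [12] addr=0x2d blk=11 s=3: L1-HIT | VC [19, 27]
  [13] addr=0x2c blk=11 s=3: L1-HIT | VC [19, 27]

OUTCOME = VC-HIT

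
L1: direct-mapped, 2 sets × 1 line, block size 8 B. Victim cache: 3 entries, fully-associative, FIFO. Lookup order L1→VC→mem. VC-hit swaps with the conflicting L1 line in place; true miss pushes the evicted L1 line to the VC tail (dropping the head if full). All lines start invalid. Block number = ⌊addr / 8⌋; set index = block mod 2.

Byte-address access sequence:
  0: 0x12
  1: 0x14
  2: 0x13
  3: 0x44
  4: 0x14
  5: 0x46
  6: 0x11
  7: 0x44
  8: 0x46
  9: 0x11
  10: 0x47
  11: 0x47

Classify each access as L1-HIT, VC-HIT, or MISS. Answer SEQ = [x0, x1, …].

  [0] addr=0x12 blk=2 s=0: MISS | VC []
  [1] addr=0x14 blk=2 s=0: L1-HIT | VC []
  [2] addr=0x13 blk=2 s=0: L1-HIT | VC []
  [3] addr=0x44 blk=8 s=0: MISS | VC [2]
  [4] addr=0x14 blk=2 s=0: VC-HIT | VC [8]
  [5] addr=0x46 blk=8 s=0: VC-HIT | VC [2]
  [6] addr=0x11 blk=2 s=0: VC-HIT | VC [8]
  [7] addr=0x44 blk=8 s=0: VC-HIT | VC [2]
  [8] addr=0x46 blk=8 s=0: L1-HIT | VC [2]
  [9] addr=0x11 blk=2 s=0: VC-HIT | VC [8]
  [10] addr=0x47 blk=8 s=0: VC-HIT | VC [2]
  [11] addr=0x47 blk=8 s=0: L1-HIT | VC [2]

SEQ = [MISS, L1-HIT, L1-HIT, MISS, VC-HIT, VC-HIT, VC-HIT, VC-HIT, L1-HIT, VC-HIT, VC-HIT, L1-HIT]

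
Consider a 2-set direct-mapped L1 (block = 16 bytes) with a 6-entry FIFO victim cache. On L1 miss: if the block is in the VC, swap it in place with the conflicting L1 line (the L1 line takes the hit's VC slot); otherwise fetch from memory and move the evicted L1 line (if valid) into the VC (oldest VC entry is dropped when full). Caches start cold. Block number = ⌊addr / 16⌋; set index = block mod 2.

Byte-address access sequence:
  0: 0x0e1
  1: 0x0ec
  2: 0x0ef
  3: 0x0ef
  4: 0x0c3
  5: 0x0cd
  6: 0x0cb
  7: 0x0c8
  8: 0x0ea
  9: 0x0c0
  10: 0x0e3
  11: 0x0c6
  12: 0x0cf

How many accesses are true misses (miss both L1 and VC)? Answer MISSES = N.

0: 0xe1 (blk 14, set 0) → MISS  vc=[]
1: 0xec (blk 14, set 0) → L1-HIT  vc=[]
2: 0xef (blk 14, set 0) → L1-HIT  vc=[]
3: 0xef (blk 14, set 0) → L1-HIT  vc=[]
4: 0xc3 (blk 12, set 0) → MISS  vc=[14]
5: 0xcd (blk 12, set 0) → L1-HIT  vc=[14]
6: 0xcb (blk 12, set 0) → L1-HIT  vc=[14]
7: 0xc8 (blk 12, set 0) → L1-HIT  vc=[14]
8: 0xea (blk 14, set 0) → VC-HIT  vc=[12]
9: 0xc0 (blk 12, set 0) → VC-HIT  vc=[14]
10: 0xe3 (blk 14, set 0) → VC-HIT  vc=[12]
11: 0xc6 (blk 12, set 0) → VC-HIT  vc=[14]
12: 0xcf (blk 12, set 0) → L1-HIT  vc=[14]

MISSES = 2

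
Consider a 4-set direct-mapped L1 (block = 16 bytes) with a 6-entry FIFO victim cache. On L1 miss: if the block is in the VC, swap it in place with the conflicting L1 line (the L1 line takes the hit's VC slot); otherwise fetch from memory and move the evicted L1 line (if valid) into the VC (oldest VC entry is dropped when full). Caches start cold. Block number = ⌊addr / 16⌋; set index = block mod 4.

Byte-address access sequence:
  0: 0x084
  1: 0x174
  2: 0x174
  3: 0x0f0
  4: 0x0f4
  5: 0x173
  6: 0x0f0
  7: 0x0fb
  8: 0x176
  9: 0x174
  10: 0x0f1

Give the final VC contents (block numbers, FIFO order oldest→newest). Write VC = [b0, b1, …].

VC = [23]

#0 0x84→b8/s0 MISS; vc=[]
#1 0x174→b23/s3 MISS; vc=[]
#2 0x174→b23/s3 L1-HIT; vc=[]
#3 0xf0→b15/s3 MISS; vc=[23]
#4 0xf4→b15/s3 L1-HIT; vc=[23]
#5 0x173→b23/s3 VC-HIT; vc=[15]
#6 0xf0→b15/s3 VC-HIT; vc=[23]
#7 0xfb→b15/s3 L1-HIT; vc=[23]
#8 0x176→b23/s3 VC-HIT; vc=[15]
#9 0x174→b23/s3 L1-HIT; vc=[15]
#10 0xf1→b15/s3 VC-HIT; vc=[23]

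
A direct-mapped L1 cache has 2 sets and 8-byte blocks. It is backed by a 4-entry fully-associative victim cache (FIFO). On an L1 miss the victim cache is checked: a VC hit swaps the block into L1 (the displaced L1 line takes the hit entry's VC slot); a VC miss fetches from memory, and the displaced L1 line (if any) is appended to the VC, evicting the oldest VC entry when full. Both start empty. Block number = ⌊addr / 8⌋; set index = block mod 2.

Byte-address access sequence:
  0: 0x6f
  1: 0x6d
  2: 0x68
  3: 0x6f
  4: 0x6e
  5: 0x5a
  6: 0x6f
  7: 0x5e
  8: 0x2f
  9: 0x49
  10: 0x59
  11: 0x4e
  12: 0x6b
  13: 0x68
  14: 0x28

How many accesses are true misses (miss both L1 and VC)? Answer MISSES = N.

MISSES = 4

0: 0x6f (blk 13, set 1) → MISS  vc=[]
1: 0x6d (blk 13, set 1) → L1-HIT  vc=[]
2: 0x68 (blk 13, set 1) → L1-HIT  vc=[]
3: 0x6f (blk 13, set 1) → L1-HIT  vc=[]
4: 0x6e (blk 13, set 1) → L1-HIT  vc=[]
5: 0x5a (blk 11, set 1) → MISS  vc=[13]
6: 0x6f (blk 13, set 1) → VC-HIT  vc=[11]
7: 0x5e (blk 11, set 1) → VC-HIT  vc=[13]
8: 0x2f (blk 5, set 1) → MISS  vc=[13, 11]
9: 0x49 (blk 9, set 1) → MISS  vc=[13, 11, 5]
10: 0x59 (blk 11, set 1) → VC-HIT  vc=[13, 9, 5]
11: 0x4e (blk 9, set 1) → VC-HIT  vc=[13, 11, 5]
12: 0x6b (blk 13, set 1) → VC-HIT  vc=[9, 11, 5]
13: 0x68 (blk 13, set 1) → L1-HIT  vc=[9, 11, 5]
14: 0x28 (blk 5, set 1) → VC-HIT  vc=[9, 11, 13]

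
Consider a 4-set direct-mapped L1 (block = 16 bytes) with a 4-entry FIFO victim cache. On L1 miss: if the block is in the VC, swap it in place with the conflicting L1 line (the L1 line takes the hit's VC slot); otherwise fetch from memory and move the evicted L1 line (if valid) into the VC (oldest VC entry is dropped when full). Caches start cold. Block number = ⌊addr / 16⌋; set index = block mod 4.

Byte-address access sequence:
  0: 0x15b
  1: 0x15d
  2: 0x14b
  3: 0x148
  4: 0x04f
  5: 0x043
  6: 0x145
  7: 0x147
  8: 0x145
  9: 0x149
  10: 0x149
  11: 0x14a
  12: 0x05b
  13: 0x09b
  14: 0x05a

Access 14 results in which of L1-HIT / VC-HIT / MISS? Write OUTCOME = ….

OUTCOME = VC-HIT

#0 0x15b→b21/s1 MISS; vc=[]
#1 0x15d→b21/s1 L1-HIT; vc=[]
#2 0x14b→b20/s0 MISS; vc=[]
#3 0x148→b20/s0 L1-HIT; vc=[]
#4 0x4f→b4/s0 MISS; vc=[20]
#5 0x43→b4/s0 L1-HIT; vc=[20]
#6 0x145→b20/s0 VC-HIT; vc=[4]
#7 0x147→b20/s0 L1-HIT; vc=[4]
#8 0x145→b20/s0 L1-HIT; vc=[4]
#9 0x149→b20/s0 L1-HIT; vc=[4]
#10 0x149→b20/s0 L1-HIT; vc=[4]
#11 0x14a→b20/s0 L1-HIT; vc=[4]
#12 0x5b→b5/s1 MISS; vc=[4,21]
#13 0x9b→b9/s1 MISS; vc=[4,21,5]
#14 0x5a→b5/s1 VC-HIT; vc=[4,21,9]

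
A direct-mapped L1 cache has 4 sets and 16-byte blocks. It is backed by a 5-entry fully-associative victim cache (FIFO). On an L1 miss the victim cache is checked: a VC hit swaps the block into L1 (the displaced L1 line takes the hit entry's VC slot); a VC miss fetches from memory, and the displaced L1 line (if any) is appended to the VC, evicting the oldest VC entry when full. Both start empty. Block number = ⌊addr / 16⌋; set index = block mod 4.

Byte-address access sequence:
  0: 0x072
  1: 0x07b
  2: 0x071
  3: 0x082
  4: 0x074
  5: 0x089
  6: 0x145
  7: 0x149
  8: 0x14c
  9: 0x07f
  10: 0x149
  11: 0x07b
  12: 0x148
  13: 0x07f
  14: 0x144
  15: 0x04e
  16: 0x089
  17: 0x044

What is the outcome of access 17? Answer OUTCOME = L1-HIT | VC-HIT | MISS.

OUTCOME = VC-HIT

#0 0x72→b7/s3 MISS; vc=[]
#1 0x7b→b7/s3 L1-HIT; vc=[]
#2 0x71→b7/s3 L1-HIT; vc=[]
#3 0x82→b8/s0 MISS; vc=[]
#4 0x74→b7/s3 L1-HIT; vc=[]
#5 0x89→b8/s0 L1-HIT; vc=[]
#6 0x145→b20/s0 MISS; vc=[8]
#7 0x149→b20/s0 L1-HIT; vc=[8]
#8 0x14c→b20/s0 L1-HIT; vc=[8]
#9 0x7f→b7/s3 L1-HIT; vc=[8]
#10 0x149→b20/s0 L1-HIT; vc=[8]
#11 0x7b→b7/s3 L1-HIT; vc=[8]
#12 0x148→b20/s0 L1-HIT; vc=[8]
#13 0x7f→b7/s3 L1-HIT; vc=[8]
#14 0x144→b20/s0 L1-HIT; vc=[8]
#15 0x4e→b4/s0 MISS; vc=[8,20]
#16 0x89→b8/s0 VC-HIT; vc=[4,20]
#17 0x44→b4/s0 VC-HIT; vc=[8,20]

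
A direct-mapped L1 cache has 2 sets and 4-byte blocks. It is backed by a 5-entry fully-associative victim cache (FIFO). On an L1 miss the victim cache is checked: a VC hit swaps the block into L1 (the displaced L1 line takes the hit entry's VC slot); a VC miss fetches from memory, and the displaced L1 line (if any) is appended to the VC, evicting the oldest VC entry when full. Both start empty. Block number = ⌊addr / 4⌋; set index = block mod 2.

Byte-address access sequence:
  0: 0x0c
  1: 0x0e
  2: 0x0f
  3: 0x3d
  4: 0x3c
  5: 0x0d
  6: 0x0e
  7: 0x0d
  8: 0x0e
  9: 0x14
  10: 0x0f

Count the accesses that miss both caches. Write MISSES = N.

  [0] addr=0xc blk=3 s=1: MISS | VC []
  [1] addr=0xe blk=3 s=1: L1-HIT | VC []
  [2] addr=0xf blk=3 s=1: L1-HIT | VC []
  [3] addr=0x3d blk=15 s=1: MISS | VC [3]
  [4] addr=0x3c blk=15 s=1: L1-HIT | VC [3]
  [5] addr=0xd blk=3 s=1: VC-HIT | VC [15]
  [6] addr=0xe blk=3 s=1: L1-HIT | VC [15]
  [7] addr=0xd blk=3 s=1: L1-HIT | VC [15]
  [8] addr=0xe blk=3 s=1: L1-HIT | VC [15]
  [9] addr=0x14 blk=5 s=1: MISS | VC [15, 3]
  [10] addr=0xf blk=3 s=1: VC-HIT | VC [15, 5]

MISSES = 3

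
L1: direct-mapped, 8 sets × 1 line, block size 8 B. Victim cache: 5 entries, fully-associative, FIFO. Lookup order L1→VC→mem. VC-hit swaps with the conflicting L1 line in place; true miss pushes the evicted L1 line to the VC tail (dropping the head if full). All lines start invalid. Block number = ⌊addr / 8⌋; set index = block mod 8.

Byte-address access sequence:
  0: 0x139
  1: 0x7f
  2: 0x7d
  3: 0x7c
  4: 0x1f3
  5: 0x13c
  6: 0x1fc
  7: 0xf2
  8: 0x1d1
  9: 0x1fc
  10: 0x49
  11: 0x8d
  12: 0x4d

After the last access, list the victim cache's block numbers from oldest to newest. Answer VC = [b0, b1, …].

VC = [15, 39, 62, 17]

#0 0x139→b39/s7 MISS; vc=[]
#1 0x7f→b15/s7 MISS; vc=[39]
#2 0x7d→b15/s7 L1-HIT; vc=[39]
#3 0x7c→b15/s7 L1-HIT; vc=[39]
#4 0x1f3→b62/s6 MISS; vc=[39]
#5 0x13c→b39/s7 VC-HIT; vc=[15]
#6 0x1fc→b63/s7 MISS; vc=[15,39]
#7 0xf2→b30/s6 MISS; vc=[15,39,62]
#8 0x1d1→b58/s2 MISS; vc=[15,39,62]
#9 0x1fc→b63/s7 L1-HIT; vc=[15,39,62]
#10 0x49→b9/s1 MISS; vc=[15,39,62]
#11 0x8d→b17/s1 MISS; vc=[15,39,62,9]
#12 0x4d→b9/s1 VC-HIT; vc=[15,39,62,17]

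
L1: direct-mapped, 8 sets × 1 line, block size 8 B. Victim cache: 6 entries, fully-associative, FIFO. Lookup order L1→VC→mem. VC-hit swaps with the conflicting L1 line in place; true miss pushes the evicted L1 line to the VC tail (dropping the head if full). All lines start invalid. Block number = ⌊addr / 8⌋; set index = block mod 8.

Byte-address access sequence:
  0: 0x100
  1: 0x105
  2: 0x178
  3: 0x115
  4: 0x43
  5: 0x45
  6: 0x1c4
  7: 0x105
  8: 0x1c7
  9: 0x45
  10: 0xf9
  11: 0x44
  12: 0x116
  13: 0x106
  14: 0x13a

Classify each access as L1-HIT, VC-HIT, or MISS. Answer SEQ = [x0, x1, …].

SEQ = [MISS, L1-HIT, MISS, MISS, MISS, L1-HIT, MISS, VC-HIT, VC-HIT, VC-HIT, MISS, L1-HIT, L1-HIT, VC-HIT, MISS]

  [0] addr=0x100 blk=32 s=0: MISS | VC []
  [1] addr=0x105 blk=32 s=0: L1-HIT | VC []
  [2] addr=0x178 blk=47 s=7: MISS | VC []
  [3] addr=0x115 blk=34 s=2: MISS | VC []
  [4] addr=0x43 blk=8 s=0: MISS | VC [32]
  [5] addr=0x45 blk=8 s=0: L1-HIT | VC [32]
  [6] addr=0x1c4 blk=56 s=0: MISS | VC [32, 8]
  [7] addr=0x105 blk=32 s=0: VC-HIT | VC [56, 8]
  [8] addr=0x1c7 blk=56 s=0: VC-HIT | VC [32, 8]
  [9] addr=0x45 blk=8 s=0: VC-HIT | VC [32, 56]
  [10] addr=0xf9 blk=31 s=7: MISS | VC [32, 56, 47]
  [11] addr=0x44 blk=8 s=0: L1-HIT | VC [32, 56, 47]
  [12] addr=0x116 blk=34 s=2: L1-HIT | VC [32, 56, 47]
  [13] addr=0x106 blk=32 s=0: VC-HIT | VC [8, 56, 47]
  [14] addr=0x13a blk=39 s=7: MISS | VC [8, 56, 47, 31]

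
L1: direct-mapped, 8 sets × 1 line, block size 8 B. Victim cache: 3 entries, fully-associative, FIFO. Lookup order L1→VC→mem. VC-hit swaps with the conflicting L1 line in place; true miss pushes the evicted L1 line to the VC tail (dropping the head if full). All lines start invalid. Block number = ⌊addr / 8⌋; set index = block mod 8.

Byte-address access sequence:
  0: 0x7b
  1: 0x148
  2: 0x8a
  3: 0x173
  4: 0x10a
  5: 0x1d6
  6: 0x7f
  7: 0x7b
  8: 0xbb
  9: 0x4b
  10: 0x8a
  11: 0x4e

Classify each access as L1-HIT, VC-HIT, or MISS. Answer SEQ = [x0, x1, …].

SEQ = [MISS, MISS, MISS, MISS, MISS, MISS, L1-HIT, L1-HIT, MISS, MISS, VC-HIT, VC-HIT]

#0 0x7b→b15/s7 MISS; vc=[]
#1 0x148→b41/s1 MISS; vc=[]
#2 0x8a→b17/s1 MISS; vc=[41]
#3 0x173→b46/s6 MISS; vc=[41]
#4 0x10a→b33/s1 MISS; vc=[41,17]
#5 0x1d6→b58/s2 MISS; vc=[41,17]
#6 0x7f→b15/s7 L1-HIT; vc=[41,17]
#7 0x7b→b15/s7 L1-HIT; vc=[41,17]
#8 0xbb→b23/s7 MISS; vc=[41,17,15]
#9 0x4b→b9/s1 MISS; vc=[17,15,33]
#10 0x8a→b17/s1 VC-HIT; vc=[9,15,33]
#11 0x4e→b9/s1 VC-HIT; vc=[17,15,33]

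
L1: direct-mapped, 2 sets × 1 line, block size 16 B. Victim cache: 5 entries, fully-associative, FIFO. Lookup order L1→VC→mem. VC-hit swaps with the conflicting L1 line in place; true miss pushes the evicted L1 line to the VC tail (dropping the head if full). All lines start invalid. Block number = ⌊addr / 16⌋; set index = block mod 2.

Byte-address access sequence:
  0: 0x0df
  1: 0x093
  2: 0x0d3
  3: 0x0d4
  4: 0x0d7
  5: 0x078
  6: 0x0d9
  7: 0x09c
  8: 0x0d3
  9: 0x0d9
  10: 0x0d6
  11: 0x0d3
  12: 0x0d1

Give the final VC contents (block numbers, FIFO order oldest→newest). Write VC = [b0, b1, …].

VC = [9, 7]

0: 0xdf (blk 13, set 1) → MISS  vc=[]
1: 0x93 (blk 9, set 1) → MISS  vc=[13]
2: 0xd3 (blk 13, set 1) → VC-HIT  vc=[9]
3: 0xd4 (blk 13, set 1) → L1-HIT  vc=[9]
4: 0xd7 (blk 13, set 1) → L1-HIT  vc=[9]
5: 0x78 (blk 7, set 1) → MISS  vc=[9, 13]
6: 0xd9 (blk 13, set 1) → VC-HIT  vc=[9, 7]
7: 0x9c (blk 9, set 1) → VC-HIT  vc=[13, 7]
8: 0xd3 (blk 13, set 1) → VC-HIT  vc=[9, 7]
9: 0xd9 (blk 13, set 1) → L1-HIT  vc=[9, 7]
10: 0xd6 (blk 13, set 1) → L1-HIT  vc=[9, 7]
11: 0xd3 (blk 13, set 1) → L1-HIT  vc=[9, 7]
12: 0xd1 (blk 13, set 1) → L1-HIT  vc=[9, 7]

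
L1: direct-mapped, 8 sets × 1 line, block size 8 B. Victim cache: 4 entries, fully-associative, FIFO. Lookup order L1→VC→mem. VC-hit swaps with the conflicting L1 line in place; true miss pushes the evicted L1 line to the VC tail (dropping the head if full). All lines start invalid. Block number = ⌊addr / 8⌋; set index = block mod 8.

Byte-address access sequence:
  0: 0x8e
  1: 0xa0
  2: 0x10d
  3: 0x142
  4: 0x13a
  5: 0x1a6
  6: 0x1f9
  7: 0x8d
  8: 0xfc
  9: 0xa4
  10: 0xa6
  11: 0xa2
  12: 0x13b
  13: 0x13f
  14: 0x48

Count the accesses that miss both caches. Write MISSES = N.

#0 0x8e→b17/s1 MISS; vc=[]
#1 0xa0→b20/s4 MISS; vc=[]
#2 0x10d→b33/s1 MISS; vc=[17]
#3 0x142→b40/s0 MISS; vc=[17]
#4 0x13a→b39/s7 MISS; vc=[17]
#5 0x1a6→b52/s4 MISS; vc=[17,20]
#6 0x1f9→b63/s7 MISS; vc=[17,20,39]
#7 0x8d→b17/s1 VC-HIT; vc=[33,20,39]
#8 0xfc→b31/s7 MISS; vc=[33,20,39,63]
#9 0xa4→b20/s4 VC-HIT; vc=[33,52,39,63]
#10 0xa6→b20/s4 L1-HIT; vc=[33,52,39,63]
#11 0xa2→b20/s4 L1-HIT; vc=[33,52,39,63]
#12 0x13b→b39/s7 VC-HIT; vc=[33,52,31,63]
#13 0x13f→b39/s7 L1-HIT; vc=[33,52,31,63]
#14 0x48→b9/s1 MISS; vc=[52,31,63,17]

MISSES = 9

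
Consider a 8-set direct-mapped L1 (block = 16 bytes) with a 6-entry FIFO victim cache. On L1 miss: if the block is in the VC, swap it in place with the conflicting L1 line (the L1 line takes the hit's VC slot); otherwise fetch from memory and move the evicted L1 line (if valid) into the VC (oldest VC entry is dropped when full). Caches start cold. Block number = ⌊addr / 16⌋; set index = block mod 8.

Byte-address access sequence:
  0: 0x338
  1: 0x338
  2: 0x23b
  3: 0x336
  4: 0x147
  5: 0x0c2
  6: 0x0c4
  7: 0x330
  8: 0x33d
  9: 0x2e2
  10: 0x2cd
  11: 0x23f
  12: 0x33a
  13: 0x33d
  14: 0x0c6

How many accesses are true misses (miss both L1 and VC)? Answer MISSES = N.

#0 0x338→b51/s3 MISS; vc=[]
#1 0x338→b51/s3 L1-HIT; vc=[]
#2 0x23b→b35/s3 MISS; vc=[51]
#3 0x336→b51/s3 VC-HIT; vc=[35]
#4 0x147→b20/s4 MISS; vc=[35]
#5 0xc2→b12/s4 MISS; vc=[35,20]
#6 0xc4→b12/s4 L1-HIT; vc=[35,20]
#7 0x330→b51/s3 L1-HIT; vc=[35,20]
#8 0x33d→b51/s3 L1-HIT; vc=[35,20]
#9 0x2e2→b46/s6 MISS; vc=[35,20]
#10 0x2cd→b44/s4 MISS; vc=[35,20,12]
#11 0x23f→b35/s3 VC-HIT; vc=[51,20,12]
#12 0x33a→b51/s3 VC-HIT; vc=[35,20,12]
#13 0x33d→b51/s3 L1-HIT; vc=[35,20,12]
#14 0xc6→b12/s4 VC-HIT; vc=[35,20,44]

MISSES = 6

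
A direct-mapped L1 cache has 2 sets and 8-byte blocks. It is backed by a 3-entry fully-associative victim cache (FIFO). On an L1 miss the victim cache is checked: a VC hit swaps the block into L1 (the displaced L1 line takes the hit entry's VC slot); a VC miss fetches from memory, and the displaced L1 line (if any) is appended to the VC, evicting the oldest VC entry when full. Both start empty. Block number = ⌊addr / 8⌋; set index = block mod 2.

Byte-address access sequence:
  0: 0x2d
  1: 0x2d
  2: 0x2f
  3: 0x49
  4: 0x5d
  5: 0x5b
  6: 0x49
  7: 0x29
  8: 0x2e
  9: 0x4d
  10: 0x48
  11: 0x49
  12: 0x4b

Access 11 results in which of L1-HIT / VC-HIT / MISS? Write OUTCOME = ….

#0 0x2d→b5/s1 MISS; vc=[]
#1 0x2d→b5/s1 L1-HIT; vc=[]
#2 0x2f→b5/s1 L1-HIT; vc=[]
#3 0x49→b9/s1 MISS; vc=[5]
#4 0x5d→b11/s1 MISS; vc=[5,9]
#5 0x5b→b11/s1 L1-HIT; vc=[5,9]
#6 0x49→b9/s1 VC-HIT; vc=[5,11]
#7 0x29→b5/s1 VC-HIT; vc=[9,11]
#8 0x2e→b5/s1 L1-HIT; vc=[9,11]
#9 0x4d→b9/s1 VC-HIT; vc=[5,11]
#10 0x48→b9/s1 L1-HIT; vc=[5,11]
#11 0x49→b9/s1 L1-HIT; vc=[5,11]
#12 0x4b→b9/s1 L1-HIT; vc=[5,11]

OUTCOME = L1-HIT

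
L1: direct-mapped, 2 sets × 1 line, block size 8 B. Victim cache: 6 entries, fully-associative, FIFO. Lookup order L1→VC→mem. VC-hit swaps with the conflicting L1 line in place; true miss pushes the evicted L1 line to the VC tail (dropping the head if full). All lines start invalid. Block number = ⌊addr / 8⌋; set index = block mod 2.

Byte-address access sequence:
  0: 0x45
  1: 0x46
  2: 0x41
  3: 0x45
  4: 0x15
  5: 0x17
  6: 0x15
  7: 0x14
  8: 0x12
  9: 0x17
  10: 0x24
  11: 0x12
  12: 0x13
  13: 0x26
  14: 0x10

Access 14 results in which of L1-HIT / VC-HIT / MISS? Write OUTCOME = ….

#0 0x45→b8/s0 MISS; vc=[]
#1 0x46→b8/s0 L1-HIT; vc=[]
#2 0x41→b8/s0 L1-HIT; vc=[]
#3 0x45→b8/s0 L1-HIT; vc=[]
#4 0x15→b2/s0 MISS; vc=[8]
#5 0x17→b2/s0 L1-HIT; vc=[8]
#6 0x15→b2/s0 L1-HIT; vc=[8]
#7 0x14→b2/s0 L1-HIT; vc=[8]
#8 0x12→b2/s0 L1-HIT; vc=[8]
#9 0x17→b2/s0 L1-HIT; vc=[8]
#10 0x24→b4/s0 MISS; vc=[8,2]
#11 0x12→b2/s0 VC-HIT; vc=[8,4]
#12 0x13→b2/s0 L1-HIT; vc=[8,4]
#13 0x26→b4/s0 VC-HIT; vc=[8,2]
#14 0x10→b2/s0 VC-HIT; vc=[8,4]

OUTCOME = VC-HIT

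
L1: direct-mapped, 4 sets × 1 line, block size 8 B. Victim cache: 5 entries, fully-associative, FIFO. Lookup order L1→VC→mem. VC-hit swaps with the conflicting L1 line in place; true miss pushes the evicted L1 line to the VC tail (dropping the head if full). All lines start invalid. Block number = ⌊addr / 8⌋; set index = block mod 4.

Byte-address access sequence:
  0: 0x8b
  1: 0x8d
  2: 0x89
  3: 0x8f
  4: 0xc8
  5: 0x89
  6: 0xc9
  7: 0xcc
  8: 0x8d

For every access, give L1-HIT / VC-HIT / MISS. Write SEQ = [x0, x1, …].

#0 0x8b→b17/s1 MISS; vc=[]
#1 0x8d→b17/s1 L1-HIT; vc=[]
#2 0x89→b17/s1 L1-HIT; vc=[]
#3 0x8f→b17/s1 L1-HIT; vc=[]
#4 0xc8→b25/s1 MISS; vc=[17]
#5 0x89→b17/s1 VC-HIT; vc=[25]
#6 0xc9→b25/s1 VC-HIT; vc=[17]
#7 0xcc→b25/s1 L1-HIT; vc=[17]
#8 0x8d→b17/s1 VC-HIT; vc=[25]

SEQ = [MISS, L1-HIT, L1-HIT, L1-HIT, MISS, VC-HIT, VC-HIT, L1-HIT, VC-HIT]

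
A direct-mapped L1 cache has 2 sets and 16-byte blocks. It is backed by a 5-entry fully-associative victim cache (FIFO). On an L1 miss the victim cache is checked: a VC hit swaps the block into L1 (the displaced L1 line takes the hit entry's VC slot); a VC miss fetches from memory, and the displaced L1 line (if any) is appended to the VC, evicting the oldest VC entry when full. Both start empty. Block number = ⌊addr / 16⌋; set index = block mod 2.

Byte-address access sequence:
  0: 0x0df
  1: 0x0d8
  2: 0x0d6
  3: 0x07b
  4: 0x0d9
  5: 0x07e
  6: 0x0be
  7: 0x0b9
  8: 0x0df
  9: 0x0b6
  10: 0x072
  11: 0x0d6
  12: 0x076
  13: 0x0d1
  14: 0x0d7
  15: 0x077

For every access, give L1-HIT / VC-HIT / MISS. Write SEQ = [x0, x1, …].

0: 0xdf (blk 13, set 1) → MISS  vc=[]
1: 0xd8 (blk 13, set 1) → L1-HIT  vc=[]
2: 0xd6 (blk 13, set 1) → L1-HIT  vc=[]
3: 0x7b (blk 7, set 1) → MISS  vc=[13]
4: 0xd9 (blk 13, set 1) → VC-HIT  vc=[7]
5: 0x7e (blk 7, set 1) → VC-HIT  vc=[13]
6: 0xbe (blk 11, set 1) → MISS  vc=[13, 7]
7: 0xb9 (blk 11, set 1) → L1-HIT  vc=[13, 7]
8: 0xdf (blk 13, set 1) → VC-HIT  vc=[11, 7]
9: 0xb6 (blk 11, set 1) → VC-HIT  vc=[13, 7]
10: 0x72 (blk 7, set 1) → VC-HIT  vc=[13, 11]
11: 0xd6 (blk 13, set 1) → VC-HIT  vc=[7, 11]
12: 0x76 (blk 7, set 1) → VC-HIT  vc=[13, 11]
13: 0xd1 (blk 13, set 1) → VC-HIT  vc=[7, 11]
14: 0xd7 (blk 13, set 1) → L1-HIT  vc=[7, 11]
15: 0x77 (blk 7, set 1) → VC-HIT  vc=[13, 11]

SEQ = [MISS, L1-HIT, L1-HIT, MISS, VC-HIT, VC-HIT, MISS, L1-HIT, VC-HIT, VC-HIT, VC-HIT, VC-HIT, VC-HIT, VC-HIT, L1-HIT, VC-HIT]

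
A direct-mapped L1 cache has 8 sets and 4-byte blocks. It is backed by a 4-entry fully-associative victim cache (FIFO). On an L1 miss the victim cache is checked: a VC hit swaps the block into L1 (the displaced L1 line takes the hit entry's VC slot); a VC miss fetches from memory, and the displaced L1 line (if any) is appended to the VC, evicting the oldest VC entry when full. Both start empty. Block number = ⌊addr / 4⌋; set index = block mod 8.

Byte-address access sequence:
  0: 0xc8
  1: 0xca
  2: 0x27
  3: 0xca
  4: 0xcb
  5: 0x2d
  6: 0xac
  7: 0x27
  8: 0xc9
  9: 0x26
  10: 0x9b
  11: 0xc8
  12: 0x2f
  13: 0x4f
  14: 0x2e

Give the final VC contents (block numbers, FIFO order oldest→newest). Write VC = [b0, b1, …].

#0 0xc8→b50/s2 MISS; vc=[]
#1 0xca→b50/s2 L1-HIT; vc=[]
#2 0x27→b9/s1 MISS; vc=[]
#3 0xca→b50/s2 L1-HIT; vc=[]
#4 0xcb→b50/s2 L1-HIT; vc=[]
#5 0x2d→b11/s3 MISS; vc=[]
#6 0xac→b43/s3 MISS; vc=[11]
#7 0x27→b9/s1 L1-HIT; vc=[11]
#8 0xc9→b50/s2 L1-HIT; vc=[11]
#9 0x26→b9/s1 L1-HIT; vc=[11]
#10 0x9b→b38/s6 MISS; vc=[11]
#11 0xc8→b50/s2 L1-HIT; vc=[11]
#12 0x2f→b11/s3 VC-HIT; vc=[43]
#13 0x4f→b19/s3 MISS; vc=[43,11]
#14 0x2e→b11/s3 VC-HIT; vc=[43,19]

VC = [43, 19]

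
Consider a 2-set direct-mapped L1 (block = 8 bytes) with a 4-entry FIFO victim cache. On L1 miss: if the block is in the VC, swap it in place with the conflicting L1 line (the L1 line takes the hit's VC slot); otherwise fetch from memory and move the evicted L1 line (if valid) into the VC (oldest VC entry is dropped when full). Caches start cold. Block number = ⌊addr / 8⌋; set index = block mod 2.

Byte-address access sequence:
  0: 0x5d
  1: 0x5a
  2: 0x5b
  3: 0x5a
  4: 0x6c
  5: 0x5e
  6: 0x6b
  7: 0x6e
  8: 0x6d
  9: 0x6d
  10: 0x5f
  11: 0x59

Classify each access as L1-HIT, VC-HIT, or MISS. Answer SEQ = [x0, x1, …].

  [0] addr=0x5d blk=11 s=1: MISS | VC []
  [1] addr=0x5a blk=11 s=1: L1-HIT | VC []
  [2] addr=0x5b blk=11 s=1: L1-HIT | VC []
  [3] addr=0x5a blk=11 s=1: L1-HIT | VC []
  [4] addr=0x6c blk=13 s=1: MISS | VC [11]
  [5] addr=0x5e blk=11 s=1: VC-HIT | VC [13]
  [6] addr=0x6b blk=13 s=1: VC-HIT | VC [11]
  [7] addr=0x6e blk=13 s=1: L1-HIT | VC [11]
  [8] addr=0x6d blk=13 s=1: L1-HIT | VC [11]
  [9] addr=0x6d blk=13 s=1: L1-HIT | VC [11]
  [10] addr=0x5f blk=11 s=1: VC-HIT | VC [13]
  [11] addr=0x59 blk=11 s=1: L1-HIT | VC [13]

SEQ = [MISS, L1-HIT, L1-HIT, L1-HIT, MISS, VC-HIT, VC-HIT, L1-HIT, L1-HIT, L1-HIT, VC-HIT, L1-HIT]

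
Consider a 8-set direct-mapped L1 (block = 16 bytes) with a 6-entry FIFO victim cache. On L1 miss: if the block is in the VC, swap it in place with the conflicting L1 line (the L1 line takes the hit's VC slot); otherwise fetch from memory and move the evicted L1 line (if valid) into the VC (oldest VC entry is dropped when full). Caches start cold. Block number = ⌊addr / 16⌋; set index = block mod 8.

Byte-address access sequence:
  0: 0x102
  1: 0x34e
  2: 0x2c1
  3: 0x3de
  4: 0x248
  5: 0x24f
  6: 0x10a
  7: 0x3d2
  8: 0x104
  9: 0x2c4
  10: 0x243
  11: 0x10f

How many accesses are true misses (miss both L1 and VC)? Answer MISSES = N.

0: 0x102 (blk 16, set 0) → MISS  vc=[]
1: 0x34e (blk 52, set 4) → MISS  vc=[]
2: 0x2c1 (blk 44, set 4) → MISS  vc=[52]
3: 0x3de (blk 61, set 5) → MISS  vc=[52]
4: 0x248 (blk 36, set 4) → MISS  vc=[52, 44]
5: 0x24f (blk 36, set 4) → L1-HIT  vc=[52, 44]
6: 0x10a (blk 16, set 0) → L1-HIT  vc=[52, 44]
7: 0x3d2 (blk 61, set 5) → L1-HIT  vc=[52, 44]
8: 0x104 (blk 16, set 0) → L1-HIT  vc=[52, 44]
9: 0x2c4 (blk 44, set 4) → VC-HIT  vc=[52, 36]
10: 0x243 (blk 36, set 4) → VC-HIT  vc=[52, 44]
11: 0x10f (blk 16, set 0) → L1-HIT  vc=[52, 44]

MISSES = 5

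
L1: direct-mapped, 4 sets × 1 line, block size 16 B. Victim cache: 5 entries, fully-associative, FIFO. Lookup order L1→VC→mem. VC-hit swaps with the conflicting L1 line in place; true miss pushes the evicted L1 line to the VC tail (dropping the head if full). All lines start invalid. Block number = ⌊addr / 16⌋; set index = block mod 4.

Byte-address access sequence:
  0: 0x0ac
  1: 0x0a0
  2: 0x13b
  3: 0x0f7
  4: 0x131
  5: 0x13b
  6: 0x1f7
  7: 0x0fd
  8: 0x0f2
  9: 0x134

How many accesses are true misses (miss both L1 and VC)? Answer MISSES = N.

MISSES = 4

0: 0xac (blk 10, set 2) → MISS  vc=[]
1: 0xa0 (blk 10, set 2) → L1-HIT  vc=[]
2: 0x13b (blk 19, set 3) → MISS  vc=[]
3: 0xf7 (blk 15, set 3) → MISS  vc=[19]
4: 0x131 (blk 19, set 3) → VC-HIT  vc=[15]
5: 0x13b (blk 19, set 3) → L1-HIT  vc=[15]
6: 0x1f7 (blk 31, set 3) → MISS  vc=[15, 19]
7: 0xfd (blk 15, set 3) → VC-HIT  vc=[31, 19]
8: 0xf2 (blk 15, set 3) → L1-HIT  vc=[31, 19]
9: 0x134 (blk 19, set 3) → VC-HIT  vc=[31, 15]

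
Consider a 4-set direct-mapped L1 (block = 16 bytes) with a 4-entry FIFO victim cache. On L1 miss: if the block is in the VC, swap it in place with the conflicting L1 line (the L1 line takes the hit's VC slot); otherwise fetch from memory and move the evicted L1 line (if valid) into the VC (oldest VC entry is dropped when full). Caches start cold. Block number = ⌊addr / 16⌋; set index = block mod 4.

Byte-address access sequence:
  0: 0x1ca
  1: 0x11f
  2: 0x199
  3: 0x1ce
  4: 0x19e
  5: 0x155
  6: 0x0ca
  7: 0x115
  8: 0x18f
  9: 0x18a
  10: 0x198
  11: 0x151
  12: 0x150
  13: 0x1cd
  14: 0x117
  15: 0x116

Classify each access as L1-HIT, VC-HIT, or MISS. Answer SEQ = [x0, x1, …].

SEQ = [MISS, MISS, MISS, L1-HIT, L1-HIT, MISS, MISS, VC-HIT, MISS, L1-HIT, VC-HIT, VC-HIT, L1-HIT, VC-HIT, VC-HIT, L1-HIT]

  [0] addr=0x1ca blk=28 s=0: MISS | VC []
  [1] addr=0x11f blk=17 s=1: MISS | VC []
  [2] addr=0x199 blk=25 s=1: MISS | VC [17]
  [3] addr=0x1ce blk=28 s=0: L1-HIT | VC [17]
  [4] addr=0x19e blk=25 s=1: L1-HIT | VC [17]
  [5] addr=0x155 blk=21 s=1: MISS | VC [17, 25]
  [6] addr=0xca blk=12 s=0: MISS | VC [17, 25, 28]
  [7] addr=0x115 blk=17 s=1: VC-HIT | VC [21, 25, 28]
  [8] addr=0x18f blk=24 s=0: MISS | VC [21, 25, 28, 12]
  [9] addr=0x18a blk=24 s=0: L1-HIT | VC [21, 25, 28, 12]
  [10] addr=0x198 blk=25 s=1: VC-HIT | VC [21, 17, 28, 12]
  [11] addr=0x151 blk=21 s=1: VC-HIT | VC [25, 17, 28, 12]
  [12] addr=0x150 blk=21 s=1: L1-HIT | VC [25, 17, 28, 12]
  [13] addr=0x1cd blk=28 s=0: VC-HIT | VC [25, 17, 24, 12]
  [14] addr=0x117 blk=17 s=1: VC-HIT | VC [25, 21, 24, 12]
  [15] addr=0x116 blk=17 s=1: L1-HIT | VC [25, 21, 24, 12]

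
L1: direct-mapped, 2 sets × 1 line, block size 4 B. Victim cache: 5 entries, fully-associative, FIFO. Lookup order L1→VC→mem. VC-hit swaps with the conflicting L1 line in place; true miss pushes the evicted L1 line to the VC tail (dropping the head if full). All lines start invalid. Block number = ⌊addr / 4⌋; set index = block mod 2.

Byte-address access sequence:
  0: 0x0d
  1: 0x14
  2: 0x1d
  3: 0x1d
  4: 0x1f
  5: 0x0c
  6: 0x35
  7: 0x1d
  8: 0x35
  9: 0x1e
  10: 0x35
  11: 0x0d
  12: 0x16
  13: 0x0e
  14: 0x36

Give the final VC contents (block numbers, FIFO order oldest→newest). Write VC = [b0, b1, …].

0: 0xd (blk 3, set 1) → MISS  vc=[]
1: 0x14 (blk 5, set 1) → MISS  vc=[3]
2: 0x1d (blk 7, set 1) → MISS  vc=[3, 5]
3: 0x1d (blk 7, set 1) → L1-HIT  vc=[3, 5]
4: 0x1f (blk 7, set 1) → L1-HIT  vc=[3, 5]
5: 0xc (blk 3, set 1) → VC-HIT  vc=[7, 5]
6: 0x35 (blk 13, set 1) → MISS  vc=[7, 5, 3]
7: 0x1d (blk 7, set 1) → VC-HIT  vc=[13, 5, 3]
8: 0x35 (blk 13, set 1) → VC-HIT  vc=[7, 5, 3]
9: 0x1e (blk 7, set 1) → VC-HIT  vc=[13, 5, 3]
10: 0x35 (blk 13, set 1) → VC-HIT  vc=[7, 5, 3]
11: 0xd (blk 3, set 1) → VC-HIT  vc=[7, 5, 13]
12: 0x16 (blk 5, set 1) → VC-HIT  vc=[7, 3, 13]
13: 0xe (blk 3, set 1) → VC-HIT  vc=[7, 5, 13]
14: 0x36 (blk 13, set 1) → VC-HIT  vc=[7, 5, 3]

VC = [7, 5, 3]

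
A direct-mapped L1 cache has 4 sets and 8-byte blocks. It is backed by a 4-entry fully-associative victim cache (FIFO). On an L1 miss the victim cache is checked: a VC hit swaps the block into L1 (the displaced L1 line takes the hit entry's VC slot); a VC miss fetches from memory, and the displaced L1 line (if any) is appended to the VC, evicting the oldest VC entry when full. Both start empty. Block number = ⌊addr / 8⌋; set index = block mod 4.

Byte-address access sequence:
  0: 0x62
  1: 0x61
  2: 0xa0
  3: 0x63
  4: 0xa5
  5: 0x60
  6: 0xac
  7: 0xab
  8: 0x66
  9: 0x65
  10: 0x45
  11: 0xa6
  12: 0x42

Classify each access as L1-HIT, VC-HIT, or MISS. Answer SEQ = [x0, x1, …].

SEQ = [MISS, L1-HIT, MISS, VC-HIT, VC-HIT, VC-HIT, MISS, L1-HIT, L1-HIT, L1-HIT, MISS, VC-HIT, VC-HIT]

0: 0x62 (blk 12, set 0) → MISS  vc=[]
1: 0x61 (blk 12, set 0) → L1-HIT  vc=[]
2: 0xa0 (blk 20, set 0) → MISS  vc=[12]
3: 0x63 (blk 12, set 0) → VC-HIT  vc=[20]
4: 0xa5 (blk 20, set 0) → VC-HIT  vc=[12]
5: 0x60 (blk 12, set 0) → VC-HIT  vc=[20]
6: 0xac (blk 21, set 1) → MISS  vc=[20]
7: 0xab (blk 21, set 1) → L1-HIT  vc=[20]
8: 0x66 (blk 12, set 0) → L1-HIT  vc=[20]
9: 0x65 (blk 12, set 0) → L1-HIT  vc=[20]
10: 0x45 (blk 8, set 0) → MISS  vc=[20, 12]
11: 0xa6 (blk 20, set 0) → VC-HIT  vc=[8, 12]
12: 0x42 (blk 8, set 0) → VC-HIT  vc=[20, 12]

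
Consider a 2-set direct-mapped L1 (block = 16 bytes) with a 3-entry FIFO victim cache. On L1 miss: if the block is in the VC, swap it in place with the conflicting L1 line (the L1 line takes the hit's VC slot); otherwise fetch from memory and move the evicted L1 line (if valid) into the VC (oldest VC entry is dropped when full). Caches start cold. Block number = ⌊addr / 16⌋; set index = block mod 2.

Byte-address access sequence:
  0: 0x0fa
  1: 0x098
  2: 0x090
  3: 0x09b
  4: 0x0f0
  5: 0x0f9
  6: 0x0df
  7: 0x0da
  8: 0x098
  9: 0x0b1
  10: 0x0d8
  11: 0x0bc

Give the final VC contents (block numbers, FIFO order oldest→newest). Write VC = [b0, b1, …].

VC = [13, 15, 9]

0: 0xfa (blk 15, set 1) → MISS  vc=[]
1: 0x98 (blk 9, set 1) → MISS  vc=[15]
2: 0x90 (blk 9, set 1) → L1-HIT  vc=[15]
3: 0x9b (blk 9, set 1) → L1-HIT  vc=[15]
4: 0xf0 (blk 15, set 1) → VC-HIT  vc=[9]
5: 0xf9 (blk 15, set 1) → L1-HIT  vc=[9]
6: 0xdf (blk 13, set 1) → MISS  vc=[9, 15]
7: 0xda (blk 13, set 1) → L1-HIT  vc=[9, 15]
8: 0x98 (blk 9, set 1) → VC-HIT  vc=[13, 15]
9: 0xb1 (blk 11, set 1) → MISS  vc=[13, 15, 9]
10: 0xd8 (blk 13, set 1) → VC-HIT  vc=[11, 15, 9]
11: 0xbc (blk 11, set 1) → VC-HIT  vc=[13, 15, 9]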